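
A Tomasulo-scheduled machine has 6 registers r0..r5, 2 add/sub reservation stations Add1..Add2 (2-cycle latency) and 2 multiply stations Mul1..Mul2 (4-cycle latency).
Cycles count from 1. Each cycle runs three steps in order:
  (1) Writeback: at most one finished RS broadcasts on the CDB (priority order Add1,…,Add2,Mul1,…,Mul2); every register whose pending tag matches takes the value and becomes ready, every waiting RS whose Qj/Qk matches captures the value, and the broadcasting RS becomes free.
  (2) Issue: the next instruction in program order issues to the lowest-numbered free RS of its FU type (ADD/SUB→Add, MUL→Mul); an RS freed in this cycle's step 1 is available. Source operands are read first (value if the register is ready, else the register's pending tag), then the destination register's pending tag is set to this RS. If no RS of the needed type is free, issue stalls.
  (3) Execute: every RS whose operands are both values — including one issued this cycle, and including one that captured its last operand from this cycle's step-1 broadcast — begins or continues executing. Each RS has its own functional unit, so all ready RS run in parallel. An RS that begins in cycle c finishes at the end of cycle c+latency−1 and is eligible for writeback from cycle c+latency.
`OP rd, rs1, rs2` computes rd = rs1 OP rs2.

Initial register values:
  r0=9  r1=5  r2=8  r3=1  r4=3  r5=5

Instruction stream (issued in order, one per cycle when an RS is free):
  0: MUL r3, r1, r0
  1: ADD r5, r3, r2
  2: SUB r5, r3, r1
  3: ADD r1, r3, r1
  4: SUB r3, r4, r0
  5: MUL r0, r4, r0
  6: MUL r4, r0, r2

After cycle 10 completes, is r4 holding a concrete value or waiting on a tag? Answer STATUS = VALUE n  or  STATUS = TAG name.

  c1: issue MUL r3<-Mul1  regs: r0:9,r1:5,r2:8,r3:Mul1,r4:3,r5:5
  c2: issue ADD r5<-Add1  regs: r0:9,r1:5,r2:8,r3:Mul1,r4:3,r5:Add1
  c3: issue SUB r5<-Add2  regs: r0:9,r1:5,r2:8,r3:Mul1,r4:3,r5:Add2
  c4: stall  regs: r0:9,r1:5,r2:8,r3:Mul1,r4:3,r5:Add2
  c5: CDB Mul1=45; stall  regs: r0:9,r1:5,r2:8,r3:45,r4:3,r5:Add2
  c6: stall  regs: r0:9,r1:5,r2:8,r3:45,r4:3,r5:Add2
  c7: CDB Add1=53; issue ADD r1<-Add1  regs: r0:9,r1:Add1,r2:8,r3:45,r4:3,r5:Add2
  c8: CDB Add2=40; issue SUB r3<-Add2  regs: r0:9,r1:Add1,r2:8,r3:Add2,r4:3,r5:40
  c9: CDB Add1=50; issue MUL r0<-Mul1  regs: r0:Mul1,r1:50,r2:8,r3:Add2,r4:3,r5:40
  c10: CDB Add2=-6; issue MUL r4<-Mul2  regs: r0:Mul1,r1:50,r2:8,r3:-6,r4:Mul2,r5:40

STATUS = TAG Mul2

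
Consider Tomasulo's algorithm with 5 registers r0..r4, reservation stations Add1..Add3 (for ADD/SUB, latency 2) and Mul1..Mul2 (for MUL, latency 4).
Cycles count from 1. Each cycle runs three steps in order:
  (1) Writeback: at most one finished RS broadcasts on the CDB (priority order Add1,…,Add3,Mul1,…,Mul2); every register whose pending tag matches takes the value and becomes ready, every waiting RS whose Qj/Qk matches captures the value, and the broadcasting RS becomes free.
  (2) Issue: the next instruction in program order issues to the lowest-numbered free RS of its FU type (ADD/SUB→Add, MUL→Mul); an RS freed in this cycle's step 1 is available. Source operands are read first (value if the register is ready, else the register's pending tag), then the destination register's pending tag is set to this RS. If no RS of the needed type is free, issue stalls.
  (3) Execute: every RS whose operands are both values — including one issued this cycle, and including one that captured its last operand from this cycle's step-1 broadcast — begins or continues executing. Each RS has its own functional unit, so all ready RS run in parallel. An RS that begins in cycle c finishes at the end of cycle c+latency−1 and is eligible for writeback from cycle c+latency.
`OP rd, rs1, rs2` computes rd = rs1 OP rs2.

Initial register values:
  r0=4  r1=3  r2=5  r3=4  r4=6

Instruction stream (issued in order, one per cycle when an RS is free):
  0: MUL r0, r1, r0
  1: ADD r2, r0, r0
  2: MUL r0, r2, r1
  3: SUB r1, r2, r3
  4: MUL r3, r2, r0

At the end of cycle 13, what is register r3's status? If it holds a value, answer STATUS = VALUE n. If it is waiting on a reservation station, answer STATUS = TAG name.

STATUS = TAG Mul1

cycle 1: issue MUL r0<-Mul1 // r0:Mul1,r1:3,r2:5,r3:4,r4:6
cycle 2: issue ADD r2<-Add1 // r0:Mul1,r1:3,r2:Add1,r3:4,r4:6
cycle 3: issue MUL r0<-Mul2 // r0:Mul2,r1:3,r2:Add1,r3:4,r4:6
cycle 4: issue SUB r1<-Add2 // r0:Mul2,r1:Add2,r2:Add1,r3:4,r4:6
cycle 5: CDB Mul1=12; issue MUL r3<-Mul1 // r0:Mul2,r1:Add2,r2:Add1,r3:Mul1,r4:6
cycle 6: - // r0:Mul2,r1:Add2,r2:Add1,r3:Mul1,r4:6
cycle 7: CDB Add1=24 // r0:Mul2,r1:Add2,r2:24,r3:Mul1,r4:6
cycle 8: - // r0:Mul2,r1:Add2,r2:24,r3:Mul1,r4:6
cycle 9: CDB Add2=20 // r0:Mul2,r1:20,r2:24,r3:Mul1,r4:6
cycle 10: - // r0:Mul2,r1:20,r2:24,r3:Mul1,r4:6
cycle 11: CDB Mul2=72 // r0:72,r1:20,r2:24,r3:Mul1,r4:6
cycle 12: - // r0:72,r1:20,r2:24,r3:Mul1,r4:6
cycle 13: - // r0:72,r1:20,r2:24,r3:Mul1,r4:6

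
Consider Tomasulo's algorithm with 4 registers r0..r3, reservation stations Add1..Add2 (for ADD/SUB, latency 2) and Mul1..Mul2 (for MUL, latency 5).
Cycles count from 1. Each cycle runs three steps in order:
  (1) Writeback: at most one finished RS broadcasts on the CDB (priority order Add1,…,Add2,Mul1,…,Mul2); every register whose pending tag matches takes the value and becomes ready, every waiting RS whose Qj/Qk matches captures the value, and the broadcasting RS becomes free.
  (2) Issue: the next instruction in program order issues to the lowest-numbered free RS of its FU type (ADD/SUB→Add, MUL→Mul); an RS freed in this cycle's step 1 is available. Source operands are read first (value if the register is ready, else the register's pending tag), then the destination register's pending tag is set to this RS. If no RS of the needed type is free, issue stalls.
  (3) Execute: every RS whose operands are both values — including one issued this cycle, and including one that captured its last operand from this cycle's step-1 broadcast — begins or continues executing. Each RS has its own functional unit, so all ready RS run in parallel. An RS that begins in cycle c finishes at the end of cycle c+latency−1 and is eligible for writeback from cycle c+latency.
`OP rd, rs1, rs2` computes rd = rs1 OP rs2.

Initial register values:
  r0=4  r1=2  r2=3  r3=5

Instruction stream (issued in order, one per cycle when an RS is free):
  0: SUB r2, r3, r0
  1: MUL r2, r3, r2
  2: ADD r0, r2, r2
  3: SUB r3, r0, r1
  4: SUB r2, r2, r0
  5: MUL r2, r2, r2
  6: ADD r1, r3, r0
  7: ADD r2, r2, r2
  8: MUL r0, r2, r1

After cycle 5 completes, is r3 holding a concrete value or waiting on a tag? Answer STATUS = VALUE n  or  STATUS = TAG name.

STATUS = TAG Add2

  c1: issue SUB r2<-Add1  regs: r0:4,r1:2,r2:Add1,r3:5
  c2: issue MUL r2<-Mul1  regs: r0:4,r1:2,r2:Mul1,r3:5
  c3: CDB Add1=1; issue ADD r0<-Add1  regs: r0:Add1,r1:2,r2:Mul1,r3:5
  c4: issue SUB r3<-Add2  regs: r0:Add1,r1:2,r2:Mul1,r3:Add2
  c5: stall  regs: r0:Add1,r1:2,r2:Mul1,r3:Add2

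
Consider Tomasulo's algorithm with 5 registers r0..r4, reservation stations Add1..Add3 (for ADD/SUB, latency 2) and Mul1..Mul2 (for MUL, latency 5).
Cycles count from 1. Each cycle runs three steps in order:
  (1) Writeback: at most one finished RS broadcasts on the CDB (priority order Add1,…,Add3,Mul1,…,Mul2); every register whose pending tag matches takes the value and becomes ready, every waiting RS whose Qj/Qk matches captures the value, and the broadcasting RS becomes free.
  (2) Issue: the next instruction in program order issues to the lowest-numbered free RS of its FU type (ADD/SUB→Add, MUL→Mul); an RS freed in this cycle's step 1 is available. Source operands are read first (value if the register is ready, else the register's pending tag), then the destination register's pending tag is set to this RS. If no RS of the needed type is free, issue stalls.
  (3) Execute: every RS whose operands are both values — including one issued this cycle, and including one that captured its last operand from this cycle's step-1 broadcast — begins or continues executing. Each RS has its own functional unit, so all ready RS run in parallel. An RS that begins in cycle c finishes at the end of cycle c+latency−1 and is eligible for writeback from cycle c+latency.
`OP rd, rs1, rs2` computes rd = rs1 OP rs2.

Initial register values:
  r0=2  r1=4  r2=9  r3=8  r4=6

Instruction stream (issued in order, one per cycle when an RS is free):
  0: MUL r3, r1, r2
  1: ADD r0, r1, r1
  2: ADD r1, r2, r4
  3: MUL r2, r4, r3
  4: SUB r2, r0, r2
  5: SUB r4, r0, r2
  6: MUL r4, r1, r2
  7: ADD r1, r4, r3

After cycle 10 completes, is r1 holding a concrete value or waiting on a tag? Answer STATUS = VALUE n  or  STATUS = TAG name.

c1: issue MUL r3<-Mul1 | r0:2,r1:4,r2:9,r3:Mul1,r4:6
c2: issue ADD r0<-Add1 | r0:Add1,r1:4,r2:9,r3:Mul1,r4:6
c3: issue ADD r1<-Add2 | r0:Add1,r1:Add2,r2:9,r3:Mul1,r4:6
c4: CDB Add1=8; issue MUL r2<-Mul2 | r0:8,r1:Add2,r2:Mul2,r3:Mul1,r4:6
c5: CDB Add2=15; issue SUB r2<-Add1 | r0:8,r1:15,r2:Add1,r3:Mul1,r4:6
c6: CDB Mul1=36; issue SUB r4<-Add2 | r0:8,r1:15,r2:Add1,r3:36,r4:Add2
c7: issue MUL r4<-Mul1 | r0:8,r1:15,r2:Add1,r3:36,r4:Mul1
c8: issue ADD r1<-Add3 | r0:8,r1:Add3,r2:Add1,r3:36,r4:Mul1
c9: - | r0:8,r1:Add3,r2:Add1,r3:36,r4:Mul1
c10: - | r0:8,r1:Add3,r2:Add1,r3:36,r4:Mul1

STATUS = TAG Add3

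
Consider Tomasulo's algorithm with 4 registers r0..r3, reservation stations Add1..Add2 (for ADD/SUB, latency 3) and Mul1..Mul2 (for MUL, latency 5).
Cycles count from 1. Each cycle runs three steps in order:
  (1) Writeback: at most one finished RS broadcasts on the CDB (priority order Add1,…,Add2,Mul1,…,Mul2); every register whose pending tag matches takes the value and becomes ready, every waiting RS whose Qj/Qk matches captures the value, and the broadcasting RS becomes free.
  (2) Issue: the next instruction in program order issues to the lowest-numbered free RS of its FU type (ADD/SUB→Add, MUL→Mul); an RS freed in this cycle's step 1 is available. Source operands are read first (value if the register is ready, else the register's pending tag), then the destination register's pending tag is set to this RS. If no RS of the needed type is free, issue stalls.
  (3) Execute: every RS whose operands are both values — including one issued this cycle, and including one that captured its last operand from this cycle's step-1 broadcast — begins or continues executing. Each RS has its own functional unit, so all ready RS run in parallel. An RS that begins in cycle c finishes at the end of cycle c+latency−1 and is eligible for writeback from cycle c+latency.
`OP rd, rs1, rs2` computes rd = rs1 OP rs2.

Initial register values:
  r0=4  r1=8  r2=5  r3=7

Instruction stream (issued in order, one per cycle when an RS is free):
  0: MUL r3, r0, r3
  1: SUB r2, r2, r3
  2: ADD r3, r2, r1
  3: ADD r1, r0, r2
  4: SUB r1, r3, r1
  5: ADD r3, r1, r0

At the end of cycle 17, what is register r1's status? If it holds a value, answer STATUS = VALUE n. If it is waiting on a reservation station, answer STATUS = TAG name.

STATUS = VALUE 4

c1: issue MUL r3<-Mul1 | r0:4,r1:8,r2:5,r3:Mul1
c2: issue SUB r2<-Add1 | r0:4,r1:8,r2:Add1,r3:Mul1
c3: issue ADD r3<-Add2 | r0:4,r1:8,r2:Add1,r3:Add2
c4: stall | r0:4,r1:8,r2:Add1,r3:Add2
c5: stall | r0:4,r1:8,r2:Add1,r3:Add2
c6: CDB Mul1=28; stall | r0:4,r1:8,r2:Add1,r3:Add2
c7: stall | r0:4,r1:8,r2:Add1,r3:Add2
c8: stall | r0:4,r1:8,r2:Add1,r3:Add2
c9: CDB Add1=-23; issue ADD r1<-Add1 | r0:4,r1:Add1,r2:-23,r3:Add2
c10: stall | r0:4,r1:Add1,r2:-23,r3:Add2
c11: stall | r0:4,r1:Add1,r2:-23,r3:Add2
c12: CDB Add1=-19; issue SUB r1<-Add1 | r0:4,r1:Add1,r2:-23,r3:Add2
c13: CDB Add2=-15; issue ADD r3<-Add2 | r0:4,r1:Add1,r2:-23,r3:Add2
c14: - | r0:4,r1:Add1,r2:-23,r3:Add2
c15: - | r0:4,r1:Add1,r2:-23,r3:Add2
c16: CDB Add1=4 | r0:4,r1:4,r2:-23,r3:Add2
c17: - | r0:4,r1:4,r2:-23,r3:Add2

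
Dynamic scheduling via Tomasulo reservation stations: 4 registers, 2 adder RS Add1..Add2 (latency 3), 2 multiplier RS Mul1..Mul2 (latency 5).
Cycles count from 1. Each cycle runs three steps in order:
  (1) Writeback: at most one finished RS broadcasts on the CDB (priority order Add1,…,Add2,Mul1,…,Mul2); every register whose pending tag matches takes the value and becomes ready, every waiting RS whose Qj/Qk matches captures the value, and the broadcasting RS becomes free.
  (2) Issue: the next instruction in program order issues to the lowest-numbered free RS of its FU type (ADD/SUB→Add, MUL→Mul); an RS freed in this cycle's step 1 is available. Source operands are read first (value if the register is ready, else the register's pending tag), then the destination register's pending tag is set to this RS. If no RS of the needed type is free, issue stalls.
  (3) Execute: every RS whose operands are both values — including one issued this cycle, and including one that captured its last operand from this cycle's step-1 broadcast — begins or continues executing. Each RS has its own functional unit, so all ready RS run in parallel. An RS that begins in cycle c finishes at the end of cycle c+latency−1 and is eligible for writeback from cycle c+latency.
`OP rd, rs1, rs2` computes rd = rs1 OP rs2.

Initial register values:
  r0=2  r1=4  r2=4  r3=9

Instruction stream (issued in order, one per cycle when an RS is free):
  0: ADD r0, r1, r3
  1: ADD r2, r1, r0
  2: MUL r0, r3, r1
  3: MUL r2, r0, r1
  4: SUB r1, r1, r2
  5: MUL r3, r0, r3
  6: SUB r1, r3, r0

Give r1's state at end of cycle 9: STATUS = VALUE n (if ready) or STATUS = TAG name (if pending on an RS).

STATUS = TAG Add2

c1: issue ADD r0<-Add1 | r0:Add1,r1:4,r2:4,r3:9
c2: issue ADD r2<-Add2 | r0:Add1,r1:4,r2:Add2,r3:9
c3: issue MUL r0<-Mul1 | r0:Mul1,r1:4,r2:Add2,r3:9
c4: CDB Add1=13; issue MUL r2<-Mul2 | r0:Mul1,r1:4,r2:Mul2,r3:9
c5: issue SUB r1<-Add1 | r0:Mul1,r1:Add1,r2:Mul2,r3:9
c6: stall | r0:Mul1,r1:Add1,r2:Mul2,r3:9
c7: CDB Add2=17; stall | r0:Mul1,r1:Add1,r2:Mul2,r3:9
c8: CDB Mul1=36; issue MUL r3<-Mul1 | r0:36,r1:Add1,r2:Mul2,r3:Mul1
c9: issue SUB r1<-Add2 | r0:36,r1:Add2,r2:Mul2,r3:Mul1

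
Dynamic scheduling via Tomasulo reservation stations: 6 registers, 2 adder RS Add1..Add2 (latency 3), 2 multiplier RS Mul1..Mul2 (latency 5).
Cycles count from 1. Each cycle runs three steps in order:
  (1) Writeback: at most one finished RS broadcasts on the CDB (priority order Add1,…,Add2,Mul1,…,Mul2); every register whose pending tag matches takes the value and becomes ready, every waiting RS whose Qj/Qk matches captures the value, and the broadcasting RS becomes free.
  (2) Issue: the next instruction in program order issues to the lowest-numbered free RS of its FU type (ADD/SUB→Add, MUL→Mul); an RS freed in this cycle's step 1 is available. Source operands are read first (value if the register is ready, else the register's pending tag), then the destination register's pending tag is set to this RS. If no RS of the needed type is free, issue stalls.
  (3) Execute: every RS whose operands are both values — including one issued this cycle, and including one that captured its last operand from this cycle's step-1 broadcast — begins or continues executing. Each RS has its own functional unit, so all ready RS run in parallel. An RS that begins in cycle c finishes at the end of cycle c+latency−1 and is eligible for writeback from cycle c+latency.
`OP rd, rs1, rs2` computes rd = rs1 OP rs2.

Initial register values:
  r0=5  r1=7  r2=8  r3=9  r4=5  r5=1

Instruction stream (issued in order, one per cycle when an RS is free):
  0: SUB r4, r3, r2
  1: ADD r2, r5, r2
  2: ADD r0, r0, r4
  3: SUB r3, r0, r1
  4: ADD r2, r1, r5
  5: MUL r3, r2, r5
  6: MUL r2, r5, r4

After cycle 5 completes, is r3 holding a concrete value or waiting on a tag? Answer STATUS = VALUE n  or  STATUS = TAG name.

STATUS = TAG Add2

c1: issue SUB r4<-Add1 | r0:5,r1:7,r2:8,r3:9,r4:Add1,r5:1
c2: issue ADD r2<-Add2 | r0:5,r1:7,r2:Add2,r3:9,r4:Add1,r5:1
c3: stall | r0:5,r1:7,r2:Add2,r3:9,r4:Add1,r5:1
c4: CDB Add1=1; issue ADD r0<-Add1 | r0:Add1,r1:7,r2:Add2,r3:9,r4:1,r5:1
c5: CDB Add2=9; issue SUB r3<-Add2 | r0:Add1,r1:7,r2:9,r3:Add2,r4:1,r5:1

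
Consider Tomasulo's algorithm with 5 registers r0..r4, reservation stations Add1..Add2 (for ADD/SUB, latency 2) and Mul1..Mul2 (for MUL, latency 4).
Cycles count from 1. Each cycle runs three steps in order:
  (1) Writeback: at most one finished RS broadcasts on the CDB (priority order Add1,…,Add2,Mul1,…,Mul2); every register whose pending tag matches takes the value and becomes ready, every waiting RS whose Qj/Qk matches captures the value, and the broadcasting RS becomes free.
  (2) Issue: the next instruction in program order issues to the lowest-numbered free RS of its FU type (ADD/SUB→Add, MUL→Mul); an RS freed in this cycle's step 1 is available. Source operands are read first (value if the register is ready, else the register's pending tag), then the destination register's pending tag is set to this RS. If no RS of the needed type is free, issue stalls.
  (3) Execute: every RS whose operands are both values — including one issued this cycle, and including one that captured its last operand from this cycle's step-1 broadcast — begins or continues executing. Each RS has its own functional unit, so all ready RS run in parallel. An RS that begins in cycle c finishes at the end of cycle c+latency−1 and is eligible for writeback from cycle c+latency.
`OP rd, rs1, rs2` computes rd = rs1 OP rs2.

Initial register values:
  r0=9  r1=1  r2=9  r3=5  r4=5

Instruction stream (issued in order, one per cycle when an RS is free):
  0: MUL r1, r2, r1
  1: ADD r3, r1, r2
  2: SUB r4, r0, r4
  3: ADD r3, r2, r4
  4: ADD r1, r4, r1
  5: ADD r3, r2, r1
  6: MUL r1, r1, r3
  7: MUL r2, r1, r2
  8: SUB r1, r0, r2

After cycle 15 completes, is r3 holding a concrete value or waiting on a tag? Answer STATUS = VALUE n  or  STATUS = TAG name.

  c1: issue MUL r1<-Mul1  regs: r0:9,r1:Mul1,r2:9,r3:5,r4:5
  c2: issue ADD r3<-Add1  regs: r0:9,r1:Mul1,r2:9,r3:Add1,r4:5
  c3: issue SUB r4<-Add2  regs: r0:9,r1:Mul1,r2:9,r3:Add1,r4:Add2
  c4: stall  regs: r0:9,r1:Mul1,r2:9,r3:Add1,r4:Add2
  c5: CDB Add2=4; issue ADD r3<-Add2  regs: r0:9,r1:Mul1,r2:9,r3:Add2,r4:4
  c6: CDB Mul1=9; stall  regs: r0:9,r1:9,r2:9,r3:Add2,r4:4
  c7: CDB Add2=13; issue ADD r1<-Add2  regs: r0:9,r1:Add2,r2:9,r3:13,r4:4
  c8: CDB Add1=18; issue ADD r3<-Add1  regs: r0:9,r1:Add2,r2:9,r3:Add1,r4:4
  c9: CDB Add2=13; issue MUL r1<-Mul1  regs: r0:9,r1:Mul1,r2:9,r3:Add1,r4:4
  c10: issue MUL r2<-Mul2  regs: r0:9,r1:Mul1,r2:Mul2,r3:Add1,r4:4
  c11: CDB Add1=22; issue SUB r1<-Add1  regs: r0:9,r1:Add1,r2:Mul2,r3:22,r4:4
  c12: -  regs: r0:9,r1:Add1,r2:Mul2,r3:22,r4:4
  c13: -  regs: r0:9,r1:Add1,r2:Mul2,r3:22,r4:4
  c14: -  regs: r0:9,r1:Add1,r2:Mul2,r3:22,r4:4
  c15: CDB Mul1=286  regs: r0:9,r1:Add1,r2:Mul2,r3:22,r4:4

STATUS = VALUE 22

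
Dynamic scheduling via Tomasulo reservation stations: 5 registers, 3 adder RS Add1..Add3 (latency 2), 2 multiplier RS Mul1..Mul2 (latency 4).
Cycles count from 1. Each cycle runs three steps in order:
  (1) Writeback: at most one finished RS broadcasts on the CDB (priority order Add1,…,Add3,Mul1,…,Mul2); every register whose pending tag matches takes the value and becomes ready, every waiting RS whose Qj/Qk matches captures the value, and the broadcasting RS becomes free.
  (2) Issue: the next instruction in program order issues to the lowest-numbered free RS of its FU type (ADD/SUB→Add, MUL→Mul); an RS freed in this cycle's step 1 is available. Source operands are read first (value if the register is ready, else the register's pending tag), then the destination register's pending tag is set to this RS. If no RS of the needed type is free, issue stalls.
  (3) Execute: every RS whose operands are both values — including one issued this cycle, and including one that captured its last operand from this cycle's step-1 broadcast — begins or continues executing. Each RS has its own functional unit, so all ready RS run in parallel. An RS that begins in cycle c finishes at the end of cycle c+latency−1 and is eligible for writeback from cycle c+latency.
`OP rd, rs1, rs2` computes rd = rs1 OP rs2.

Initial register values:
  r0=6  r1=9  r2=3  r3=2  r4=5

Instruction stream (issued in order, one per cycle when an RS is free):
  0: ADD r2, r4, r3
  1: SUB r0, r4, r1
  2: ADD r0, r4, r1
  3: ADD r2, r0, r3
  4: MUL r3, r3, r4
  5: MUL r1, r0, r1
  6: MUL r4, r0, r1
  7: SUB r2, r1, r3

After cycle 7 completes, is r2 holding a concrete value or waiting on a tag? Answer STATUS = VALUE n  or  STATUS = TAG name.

STATUS = VALUE 16

cycle 1: issue ADD r2<-Add1 // r0:6,r1:9,r2:Add1,r3:2,r4:5
cycle 2: issue SUB r0<-Add2 // r0:Add2,r1:9,r2:Add1,r3:2,r4:5
cycle 3: CDB Add1=7; issue ADD r0<-Add1 // r0:Add1,r1:9,r2:7,r3:2,r4:5
cycle 4: CDB Add2=-4; issue ADD r2<-Add2 // r0:Add1,r1:9,r2:Add2,r3:2,r4:5
cycle 5: CDB Add1=14; issue MUL r3<-Mul1 // r0:14,r1:9,r2:Add2,r3:Mul1,r4:5
cycle 6: issue MUL r1<-Mul2 // r0:14,r1:Mul2,r2:Add2,r3:Mul1,r4:5
cycle 7: CDB Add2=16; stall // r0:14,r1:Mul2,r2:16,r3:Mul1,r4:5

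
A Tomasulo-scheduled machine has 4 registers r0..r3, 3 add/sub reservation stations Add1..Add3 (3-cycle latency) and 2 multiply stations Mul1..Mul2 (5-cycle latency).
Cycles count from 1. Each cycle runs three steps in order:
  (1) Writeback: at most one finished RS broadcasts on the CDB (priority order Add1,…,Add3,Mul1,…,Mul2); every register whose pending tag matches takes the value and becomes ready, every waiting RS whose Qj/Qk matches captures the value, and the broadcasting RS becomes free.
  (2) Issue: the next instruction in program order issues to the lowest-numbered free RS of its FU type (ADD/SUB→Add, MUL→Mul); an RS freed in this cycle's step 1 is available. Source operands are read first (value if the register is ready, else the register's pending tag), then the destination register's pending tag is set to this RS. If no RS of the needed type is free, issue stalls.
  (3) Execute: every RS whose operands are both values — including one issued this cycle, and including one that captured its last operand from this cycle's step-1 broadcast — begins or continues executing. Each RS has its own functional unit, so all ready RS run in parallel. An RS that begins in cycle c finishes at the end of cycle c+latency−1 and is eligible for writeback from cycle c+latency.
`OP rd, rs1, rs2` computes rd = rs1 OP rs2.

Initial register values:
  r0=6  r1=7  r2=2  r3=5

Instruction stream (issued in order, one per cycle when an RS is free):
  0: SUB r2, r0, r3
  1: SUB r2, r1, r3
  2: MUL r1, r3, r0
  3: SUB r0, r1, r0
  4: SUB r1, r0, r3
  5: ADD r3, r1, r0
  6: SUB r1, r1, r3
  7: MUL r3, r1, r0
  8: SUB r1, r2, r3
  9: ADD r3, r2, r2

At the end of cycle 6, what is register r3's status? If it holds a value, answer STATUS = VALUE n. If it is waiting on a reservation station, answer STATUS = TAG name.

STATUS = TAG Add3

c1: issue SUB r2<-Add1 | r0:6,r1:7,r2:Add1,r3:5
c2: issue SUB r2<-Add2 | r0:6,r1:7,r2:Add2,r3:5
c3: issue MUL r1<-Mul1 | r0:6,r1:Mul1,r2:Add2,r3:5
c4: CDB Add1=1; issue SUB r0<-Add1 | r0:Add1,r1:Mul1,r2:Add2,r3:5
c5: CDB Add2=2; issue SUB r1<-Add2 | r0:Add1,r1:Add2,r2:2,r3:5
c6: issue ADD r3<-Add3 | r0:Add1,r1:Add2,r2:2,r3:Add3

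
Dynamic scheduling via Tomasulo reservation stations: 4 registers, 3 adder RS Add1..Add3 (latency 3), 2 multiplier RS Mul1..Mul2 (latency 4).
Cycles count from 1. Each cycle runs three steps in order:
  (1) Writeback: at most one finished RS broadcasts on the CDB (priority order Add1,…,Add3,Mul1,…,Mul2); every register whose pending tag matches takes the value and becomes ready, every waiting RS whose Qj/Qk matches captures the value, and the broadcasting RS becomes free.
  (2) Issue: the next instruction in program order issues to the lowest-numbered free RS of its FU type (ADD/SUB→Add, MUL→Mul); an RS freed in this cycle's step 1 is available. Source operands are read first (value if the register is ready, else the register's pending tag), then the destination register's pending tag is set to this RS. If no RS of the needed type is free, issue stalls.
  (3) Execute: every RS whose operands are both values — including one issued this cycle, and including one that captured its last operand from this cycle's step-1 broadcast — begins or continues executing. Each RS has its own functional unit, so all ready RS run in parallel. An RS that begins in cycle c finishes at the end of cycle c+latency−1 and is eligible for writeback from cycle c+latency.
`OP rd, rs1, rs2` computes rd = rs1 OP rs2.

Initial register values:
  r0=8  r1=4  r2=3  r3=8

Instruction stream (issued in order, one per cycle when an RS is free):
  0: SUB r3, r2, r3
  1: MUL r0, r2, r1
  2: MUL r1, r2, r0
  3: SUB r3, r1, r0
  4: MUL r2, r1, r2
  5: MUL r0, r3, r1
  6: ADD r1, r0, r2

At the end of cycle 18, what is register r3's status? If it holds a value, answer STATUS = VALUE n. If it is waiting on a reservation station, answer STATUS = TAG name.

c1: issue SUB r3<-Add1 | r0:8,r1:4,r2:3,r3:Add1
c2: issue MUL r0<-Mul1 | r0:Mul1,r1:4,r2:3,r3:Add1
c3: issue MUL r1<-Mul2 | r0:Mul1,r1:Mul2,r2:3,r3:Add1
c4: CDB Add1=-5; issue SUB r3<-Add1 | r0:Mul1,r1:Mul2,r2:3,r3:Add1
c5: stall | r0:Mul1,r1:Mul2,r2:3,r3:Add1
c6: CDB Mul1=12; issue MUL r2<-Mul1 | r0:12,r1:Mul2,r2:Mul1,r3:Add1
c7: stall | r0:12,r1:Mul2,r2:Mul1,r3:Add1
c8: stall | r0:12,r1:Mul2,r2:Mul1,r3:Add1
c9: stall | r0:12,r1:Mul2,r2:Mul1,r3:Add1
c10: CDB Mul2=36; issue MUL r0<-Mul2 | r0:Mul2,r1:36,r2:Mul1,r3:Add1
c11: issue ADD r1<-Add2 | r0:Mul2,r1:Add2,r2:Mul1,r3:Add1
c12: - | r0:Mul2,r1:Add2,r2:Mul1,r3:Add1
c13: CDB Add1=24 | r0:Mul2,r1:Add2,r2:Mul1,r3:24
c14: CDB Mul1=108 | r0:Mul2,r1:Add2,r2:108,r3:24
c15: - | r0:Mul2,r1:Add2,r2:108,r3:24
c16: - | r0:Mul2,r1:Add2,r2:108,r3:24
c17: CDB Mul2=864 | r0:864,r1:Add2,r2:108,r3:24
c18: - | r0:864,r1:Add2,r2:108,r3:24

STATUS = VALUE 24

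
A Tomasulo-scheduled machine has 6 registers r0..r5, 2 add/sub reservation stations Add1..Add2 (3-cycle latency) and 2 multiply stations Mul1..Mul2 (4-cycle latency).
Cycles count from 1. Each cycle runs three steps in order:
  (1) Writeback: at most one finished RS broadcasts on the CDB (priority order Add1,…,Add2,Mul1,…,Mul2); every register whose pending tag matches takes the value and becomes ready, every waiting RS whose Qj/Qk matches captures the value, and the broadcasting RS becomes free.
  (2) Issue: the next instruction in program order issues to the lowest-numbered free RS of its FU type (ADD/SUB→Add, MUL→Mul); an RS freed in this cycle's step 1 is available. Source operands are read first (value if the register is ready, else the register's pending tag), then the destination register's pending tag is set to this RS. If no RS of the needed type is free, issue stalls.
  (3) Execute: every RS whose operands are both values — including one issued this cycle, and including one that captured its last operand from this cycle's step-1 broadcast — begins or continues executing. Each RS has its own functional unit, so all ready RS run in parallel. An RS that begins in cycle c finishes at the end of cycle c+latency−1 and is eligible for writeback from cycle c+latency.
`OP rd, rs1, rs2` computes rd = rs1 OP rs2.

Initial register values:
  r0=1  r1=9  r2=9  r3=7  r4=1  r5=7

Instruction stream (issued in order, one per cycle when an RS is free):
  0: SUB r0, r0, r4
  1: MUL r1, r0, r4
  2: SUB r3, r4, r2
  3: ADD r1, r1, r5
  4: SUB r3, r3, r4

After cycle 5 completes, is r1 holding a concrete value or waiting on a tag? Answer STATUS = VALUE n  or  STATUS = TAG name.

  c1: issue SUB r0<-Add1  regs: r0:Add1,r1:9,r2:9,r3:7,r4:1,r5:7
  c2: issue MUL r1<-Mul1  regs: r0:Add1,r1:Mul1,r2:9,r3:7,r4:1,r5:7
  c3: issue SUB r3<-Add2  regs: r0:Add1,r1:Mul1,r2:9,r3:Add2,r4:1,r5:7
  c4: CDB Add1=0; issue ADD r1<-Add1  regs: r0:0,r1:Add1,r2:9,r3:Add2,r4:1,r5:7
  c5: stall  regs: r0:0,r1:Add1,r2:9,r3:Add2,r4:1,r5:7

STATUS = TAG Add1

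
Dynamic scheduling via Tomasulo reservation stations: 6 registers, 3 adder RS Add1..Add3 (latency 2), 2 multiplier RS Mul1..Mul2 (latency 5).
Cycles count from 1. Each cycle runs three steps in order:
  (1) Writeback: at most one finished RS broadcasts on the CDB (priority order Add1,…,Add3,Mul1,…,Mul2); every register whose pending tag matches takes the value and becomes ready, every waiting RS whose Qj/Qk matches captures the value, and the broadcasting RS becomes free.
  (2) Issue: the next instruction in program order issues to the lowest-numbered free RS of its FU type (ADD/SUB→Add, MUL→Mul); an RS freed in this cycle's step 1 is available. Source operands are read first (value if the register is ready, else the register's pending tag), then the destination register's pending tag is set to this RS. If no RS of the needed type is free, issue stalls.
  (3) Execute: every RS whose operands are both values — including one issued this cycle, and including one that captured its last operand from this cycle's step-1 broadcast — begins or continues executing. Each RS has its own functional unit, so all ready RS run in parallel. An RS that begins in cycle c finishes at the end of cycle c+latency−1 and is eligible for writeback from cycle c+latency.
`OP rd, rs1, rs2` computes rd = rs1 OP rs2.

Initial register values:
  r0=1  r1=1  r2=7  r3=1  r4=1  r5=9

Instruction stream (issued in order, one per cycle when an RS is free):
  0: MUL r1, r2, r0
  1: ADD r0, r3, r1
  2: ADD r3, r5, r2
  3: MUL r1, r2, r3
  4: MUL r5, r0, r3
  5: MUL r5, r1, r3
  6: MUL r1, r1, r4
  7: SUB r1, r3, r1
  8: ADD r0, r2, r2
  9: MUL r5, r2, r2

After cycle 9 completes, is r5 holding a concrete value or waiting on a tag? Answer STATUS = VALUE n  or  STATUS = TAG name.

c1: issue MUL r1<-Mul1 | r0:1,r1:Mul1,r2:7,r3:1,r4:1,r5:9
c2: issue ADD r0<-Add1 | r0:Add1,r1:Mul1,r2:7,r3:1,r4:1,r5:9
c3: issue ADD r3<-Add2 | r0:Add1,r1:Mul1,r2:7,r3:Add2,r4:1,r5:9
c4: issue MUL r1<-Mul2 | r0:Add1,r1:Mul2,r2:7,r3:Add2,r4:1,r5:9
c5: CDB Add2=16; stall | r0:Add1,r1:Mul2,r2:7,r3:16,r4:1,r5:9
c6: CDB Mul1=7; issue MUL r5<-Mul1 | r0:Add1,r1:Mul2,r2:7,r3:16,r4:1,r5:Mul1
c7: stall | r0:Add1,r1:Mul2,r2:7,r3:16,r4:1,r5:Mul1
c8: CDB Add1=8; stall | r0:8,r1:Mul2,r2:7,r3:16,r4:1,r5:Mul1
c9: stall | r0:8,r1:Mul2,r2:7,r3:16,r4:1,r5:Mul1

STATUS = TAG Mul1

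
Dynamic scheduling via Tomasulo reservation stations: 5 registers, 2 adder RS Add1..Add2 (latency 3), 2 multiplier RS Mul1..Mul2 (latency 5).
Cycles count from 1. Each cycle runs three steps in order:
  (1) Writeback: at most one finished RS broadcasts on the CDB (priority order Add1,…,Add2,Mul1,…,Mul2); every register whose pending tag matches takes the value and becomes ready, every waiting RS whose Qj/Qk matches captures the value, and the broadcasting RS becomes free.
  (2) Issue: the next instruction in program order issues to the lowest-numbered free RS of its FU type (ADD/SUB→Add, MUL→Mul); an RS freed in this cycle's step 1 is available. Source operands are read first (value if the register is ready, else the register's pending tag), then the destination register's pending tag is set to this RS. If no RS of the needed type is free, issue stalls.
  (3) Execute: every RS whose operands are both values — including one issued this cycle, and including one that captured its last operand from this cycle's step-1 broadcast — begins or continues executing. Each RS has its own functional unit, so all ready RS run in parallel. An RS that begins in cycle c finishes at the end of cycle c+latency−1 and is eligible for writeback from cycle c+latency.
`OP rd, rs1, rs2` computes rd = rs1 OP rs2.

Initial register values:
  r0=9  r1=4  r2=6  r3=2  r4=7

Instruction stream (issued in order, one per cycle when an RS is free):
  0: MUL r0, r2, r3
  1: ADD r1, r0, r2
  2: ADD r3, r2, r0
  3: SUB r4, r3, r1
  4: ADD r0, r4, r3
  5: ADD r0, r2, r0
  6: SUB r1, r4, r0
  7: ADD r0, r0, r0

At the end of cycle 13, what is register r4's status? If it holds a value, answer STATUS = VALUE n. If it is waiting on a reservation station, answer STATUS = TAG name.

cycle 1: issue MUL r0<-Mul1 // r0:Mul1,r1:4,r2:6,r3:2,r4:7
cycle 2: issue ADD r1<-Add1 // r0:Mul1,r1:Add1,r2:6,r3:2,r4:7
cycle 3: issue ADD r3<-Add2 // r0:Mul1,r1:Add1,r2:6,r3:Add2,r4:7
cycle 4: stall // r0:Mul1,r1:Add1,r2:6,r3:Add2,r4:7
cycle 5: stall // r0:Mul1,r1:Add1,r2:6,r3:Add2,r4:7
cycle 6: CDB Mul1=12; stall // r0:12,r1:Add1,r2:6,r3:Add2,r4:7
cycle 7: stall // r0:12,r1:Add1,r2:6,r3:Add2,r4:7
cycle 8: stall // r0:12,r1:Add1,r2:6,r3:Add2,r4:7
cycle 9: CDB Add1=18; issue SUB r4<-Add1 // r0:12,r1:18,r2:6,r3:Add2,r4:Add1
cycle 10: CDB Add2=18; issue ADD r0<-Add2 // r0:Add2,r1:18,r2:6,r3:18,r4:Add1
cycle 11: stall // r0:Add2,r1:18,r2:6,r3:18,r4:Add1
cycle 12: stall // r0:Add2,r1:18,r2:6,r3:18,r4:Add1
cycle 13: CDB Add1=0; issue ADD r0<-Add1 // r0:Add1,r1:18,r2:6,r3:18,r4:0

STATUS = VALUE 0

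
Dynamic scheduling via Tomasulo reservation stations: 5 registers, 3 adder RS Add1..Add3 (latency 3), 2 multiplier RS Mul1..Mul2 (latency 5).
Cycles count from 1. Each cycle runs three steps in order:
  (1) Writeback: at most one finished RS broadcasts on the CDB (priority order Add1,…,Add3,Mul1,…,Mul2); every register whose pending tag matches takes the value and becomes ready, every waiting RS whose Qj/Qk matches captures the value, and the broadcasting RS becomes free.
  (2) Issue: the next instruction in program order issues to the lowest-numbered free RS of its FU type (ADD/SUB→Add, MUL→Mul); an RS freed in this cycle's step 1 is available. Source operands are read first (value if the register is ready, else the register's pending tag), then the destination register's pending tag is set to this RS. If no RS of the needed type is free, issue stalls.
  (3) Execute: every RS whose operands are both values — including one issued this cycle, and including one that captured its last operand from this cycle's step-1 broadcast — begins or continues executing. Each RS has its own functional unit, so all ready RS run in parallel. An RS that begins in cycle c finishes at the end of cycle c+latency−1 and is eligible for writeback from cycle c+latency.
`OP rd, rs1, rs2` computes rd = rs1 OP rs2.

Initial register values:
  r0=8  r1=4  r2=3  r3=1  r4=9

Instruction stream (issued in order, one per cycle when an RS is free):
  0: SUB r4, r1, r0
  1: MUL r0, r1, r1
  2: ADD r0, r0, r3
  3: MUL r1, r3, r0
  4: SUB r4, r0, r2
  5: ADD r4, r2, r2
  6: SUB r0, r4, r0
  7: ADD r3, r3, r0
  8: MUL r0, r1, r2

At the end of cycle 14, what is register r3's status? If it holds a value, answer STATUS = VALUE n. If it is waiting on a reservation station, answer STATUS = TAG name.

cycle 1: issue SUB r4<-Add1 // r0:8,r1:4,r2:3,r3:1,r4:Add1
cycle 2: issue MUL r0<-Mul1 // r0:Mul1,r1:4,r2:3,r3:1,r4:Add1
cycle 3: issue ADD r0<-Add2 // r0:Add2,r1:4,r2:3,r3:1,r4:Add1
cycle 4: CDB Add1=-4; issue MUL r1<-Mul2 // r0:Add2,r1:Mul2,r2:3,r3:1,r4:-4
cycle 5: issue SUB r4<-Add1 // r0:Add2,r1:Mul2,r2:3,r3:1,r4:Add1
cycle 6: issue ADD r4<-Add3 // r0:Add2,r1:Mul2,r2:3,r3:1,r4:Add3
cycle 7: CDB Mul1=16; stall // r0:Add2,r1:Mul2,r2:3,r3:1,r4:Add3
cycle 8: stall // r0:Add2,r1:Mul2,r2:3,r3:1,r4:Add3
cycle 9: CDB Add3=6; issue SUB r0<-Add3 // r0:Add3,r1:Mul2,r2:3,r3:1,r4:6
cycle 10: CDB Add2=17; issue ADD r3<-Add2 // r0:Add3,r1:Mul2,r2:3,r3:Add2,r4:6
cycle 11: issue MUL r0<-Mul1 // r0:Mul1,r1:Mul2,r2:3,r3:Add2,r4:6
cycle 12: - // r0:Mul1,r1:Mul2,r2:3,r3:Add2,r4:6
cycle 13: CDB Add1=14 // r0:Mul1,r1:Mul2,r2:3,r3:Add2,r4:6
cycle 14: CDB Add3=-11 // r0:Mul1,r1:Mul2,r2:3,r3:Add2,r4:6

STATUS = TAG Add2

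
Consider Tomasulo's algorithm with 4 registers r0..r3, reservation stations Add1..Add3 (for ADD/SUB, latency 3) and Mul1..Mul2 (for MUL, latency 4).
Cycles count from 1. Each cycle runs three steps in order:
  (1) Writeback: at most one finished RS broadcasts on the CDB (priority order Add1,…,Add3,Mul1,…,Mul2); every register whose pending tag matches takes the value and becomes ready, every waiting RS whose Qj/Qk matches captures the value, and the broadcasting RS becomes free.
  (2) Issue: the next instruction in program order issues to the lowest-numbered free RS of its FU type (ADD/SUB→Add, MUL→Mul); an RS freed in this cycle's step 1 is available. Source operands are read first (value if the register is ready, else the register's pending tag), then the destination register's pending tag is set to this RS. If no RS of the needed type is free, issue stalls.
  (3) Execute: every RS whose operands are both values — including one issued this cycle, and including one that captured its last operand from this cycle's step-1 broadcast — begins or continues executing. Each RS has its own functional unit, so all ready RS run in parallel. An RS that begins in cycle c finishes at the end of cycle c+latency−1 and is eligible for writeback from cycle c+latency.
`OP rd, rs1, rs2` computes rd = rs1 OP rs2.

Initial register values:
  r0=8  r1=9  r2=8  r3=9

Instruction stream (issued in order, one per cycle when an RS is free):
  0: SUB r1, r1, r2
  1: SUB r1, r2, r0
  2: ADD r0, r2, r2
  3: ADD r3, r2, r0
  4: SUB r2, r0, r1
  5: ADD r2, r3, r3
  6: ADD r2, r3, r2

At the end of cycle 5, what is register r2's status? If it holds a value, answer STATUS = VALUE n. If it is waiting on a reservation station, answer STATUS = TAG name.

STATUS = TAG Add2

cycle 1: issue SUB r1<-Add1 // r0:8,r1:Add1,r2:8,r3:9
cycle 2: issue SUB r1<-Add2 // r0:8,r1:Add2,r2:8,r3:9
cycle 3: issue ADD r0<-Add3 // r0:Add3,r1:Add2,r2:8,r3:9
cycle 4: CDB Add1=1; issue ADD r3<-Add1 // r0:Add3,r1:Add2,r2:8,r3:Add1
cycle 5: CDB Add2=0; issue SUB r2<-Add2 // r0:Add3,r1:0,r2:Add2,r3:Add1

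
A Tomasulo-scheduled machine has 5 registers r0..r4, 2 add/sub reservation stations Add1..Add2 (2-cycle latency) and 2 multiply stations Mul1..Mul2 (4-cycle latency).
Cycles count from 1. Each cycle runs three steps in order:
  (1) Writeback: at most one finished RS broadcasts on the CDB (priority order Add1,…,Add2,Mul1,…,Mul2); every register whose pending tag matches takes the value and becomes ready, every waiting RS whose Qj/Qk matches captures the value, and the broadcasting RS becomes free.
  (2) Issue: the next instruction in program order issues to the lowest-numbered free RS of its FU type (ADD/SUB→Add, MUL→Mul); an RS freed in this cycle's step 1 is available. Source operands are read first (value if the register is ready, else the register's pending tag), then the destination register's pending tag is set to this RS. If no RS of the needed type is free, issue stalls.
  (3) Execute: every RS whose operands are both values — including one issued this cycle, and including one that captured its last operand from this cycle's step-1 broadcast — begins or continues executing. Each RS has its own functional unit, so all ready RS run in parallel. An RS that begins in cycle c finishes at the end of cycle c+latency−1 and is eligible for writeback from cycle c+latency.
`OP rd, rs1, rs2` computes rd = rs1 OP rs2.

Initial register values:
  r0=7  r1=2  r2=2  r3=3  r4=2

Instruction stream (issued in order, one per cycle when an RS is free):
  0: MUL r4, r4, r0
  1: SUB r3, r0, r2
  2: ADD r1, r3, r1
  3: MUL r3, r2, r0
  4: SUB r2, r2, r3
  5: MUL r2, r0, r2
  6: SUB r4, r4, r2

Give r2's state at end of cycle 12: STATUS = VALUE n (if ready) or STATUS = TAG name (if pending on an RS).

c1: issue MUL r4<-Mul1 | r0:7,r1:2,r2:2,r3:3,r4:Mul1
c2: issue SUB r3<-Add1 | r0:7,r1:2,r2:2,r3:Add1,r4:Mul1
c3: issue ADD r1<-Add2 | r0:7,r1:Add2,r2:2,r3:Add1,r4:Mul1
c4: CDB Add1=5; issue MUL r3<-Mul2 | r0:7,r1:Add2,r2:2,r3:Mul2,r4:Mul1
c5: CDB Mul1=14; issue SUB r2<-Add1 | r0:7,r1:Add2,r2:Add1,r3:Mul2,r4:14
c6: CDB Add2=7; issue MUL r2<-Mul1 | r0:7,r1:7,r2:Mul1,r3:Mul2,r4:14
c7: issue SUB r4<-Add2 | r0:7,r1:7,r2:Mul1,r3:Mul2,r4:Add2
c8: CDB Mul2=14 | r0:7,r1:7,r2:Mul1,r3:14,r4:Add2
c9: - | r0:7,r1:7,r2:Mul1,r3:14,r4:Add2
c10: CDB Add1=-12 | r0:7,r1:7,r2:Mul1,r3:14,r4:Add2
c11: - | r0:7,r1:7,r2:Mul1,r3:14,r4:Add2
c12: - | r0:7,r1:7,r2:Mul1,r3:14,r4:Add2

STATUS = TAG Mul1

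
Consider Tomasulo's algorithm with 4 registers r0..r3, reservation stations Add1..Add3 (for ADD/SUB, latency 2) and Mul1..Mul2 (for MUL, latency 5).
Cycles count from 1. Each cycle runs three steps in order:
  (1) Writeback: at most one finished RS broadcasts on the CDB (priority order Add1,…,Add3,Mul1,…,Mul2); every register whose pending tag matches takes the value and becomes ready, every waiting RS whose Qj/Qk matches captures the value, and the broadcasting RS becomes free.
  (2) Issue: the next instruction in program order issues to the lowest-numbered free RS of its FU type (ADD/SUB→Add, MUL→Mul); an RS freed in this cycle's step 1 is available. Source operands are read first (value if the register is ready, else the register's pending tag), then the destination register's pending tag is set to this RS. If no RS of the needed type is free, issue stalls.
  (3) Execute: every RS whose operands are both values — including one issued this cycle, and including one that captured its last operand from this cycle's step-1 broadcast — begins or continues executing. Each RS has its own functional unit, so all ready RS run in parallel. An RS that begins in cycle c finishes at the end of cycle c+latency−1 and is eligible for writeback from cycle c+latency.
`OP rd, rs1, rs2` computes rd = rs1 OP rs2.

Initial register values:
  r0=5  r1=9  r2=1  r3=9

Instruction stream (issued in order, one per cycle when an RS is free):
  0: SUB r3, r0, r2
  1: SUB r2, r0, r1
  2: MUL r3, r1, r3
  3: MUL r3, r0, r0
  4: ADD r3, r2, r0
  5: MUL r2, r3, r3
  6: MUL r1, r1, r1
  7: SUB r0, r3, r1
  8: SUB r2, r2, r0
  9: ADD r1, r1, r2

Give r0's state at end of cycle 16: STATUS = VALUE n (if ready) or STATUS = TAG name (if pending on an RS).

STATUS = VALUE -80

  c1: issue SUB r3<-Add1  regs: r0:5,r1:9,r2:1,r3:Add1
  c2: issue SUB r2<-Add2  regs: r0:5,r1:9,r2:Add2,r3:Add1
  c3: CDB Add1=4; issue MUL r3<-Mul1  regs: r0:5,r1:9,r2:Add2,r3:Mul1
  c4: CDB Add2=-4; issue MUL r3<-Mul2  regs: r0:5,r1:9,r2:-4,r3:Mul2
  c5: issue ADD r3<-Add1  regs: r0:5,r1:9,r2:-4,r3:Add1
  c6: stall  regs: r0:5,r1:9,r2:-4,r3:Add1
  c7: CDB Add1=1; stall  regs: r0:5,r1:9,r2:-4,r3:1
  c8: CDB Mul1=36; issue MUL r2<-Mul1  regs: r0:5,r1:9,r2:Mul1,r3:1
  c9: CDB Mul2=25; issue MUL r1<-Mul2  regs: r0:5,r1:Mul2,r2:Mul1,r3:1
  c10: issue SUB r0<-Add1  regs: r0:Add1,r1:Mul2,r2:Mul1,r3:1
  c11: issue SUB r2<-Add2  regs: r0:Add1,r1:Mul2,r2:Add2,r3:1
  c12: issue ADD r1<-Add3  regs: r0:Add1,r1:Add3,r2:Add2,r3:1
  c13: CDB Mul1=1  regs: r0:Add1,r1:Add3,r2:Add2,r3:1
  c14: CDB Mul2=81  regs: r0:Add1,r1:Add3,r2:Add2,r3:1
  c15: -  regs: r0:Add1,r1:Add3,r2:Add2,r3:1
  c16: CDB Add1=-80  regs: r0:-80,r1:Add3,r2:Add2,r3:1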